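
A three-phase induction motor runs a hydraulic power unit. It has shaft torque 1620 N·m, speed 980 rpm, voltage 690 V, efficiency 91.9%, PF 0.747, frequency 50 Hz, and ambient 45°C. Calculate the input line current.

203 A

ω = 2π×980/60 = 102.6 rad/s; P_out = τω = 1620 × 102.6 = 166212 W
P_in = P_out / η = 166212 / 0.919 = 180862 W
I_L = P_in / (√3·V_L·cosφ) = 180862 / (1.732 × 690 × 0.747) = 203 A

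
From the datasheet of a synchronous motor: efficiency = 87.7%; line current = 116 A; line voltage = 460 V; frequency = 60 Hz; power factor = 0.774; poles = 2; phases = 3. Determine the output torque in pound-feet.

123 lb·ft

P_in = √3·V·I·cosφ = 1.732 × 460 × 116 × 0.774 = 71533 W
P_out = η·P_in = 0.877 × 71533 = 62734 W
n = n_s = 120×60/2 = 3600 rpm (synchronous)
ω = 2π×3600/60 = 377 rad/s
τ = P_out/ω = 62734/377 = 166.4 N·m
In lb·ft: 166.4/1.356 = 123 lb·ft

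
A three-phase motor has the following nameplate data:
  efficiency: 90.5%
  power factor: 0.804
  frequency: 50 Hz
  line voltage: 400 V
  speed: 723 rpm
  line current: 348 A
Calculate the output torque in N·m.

2320 N·m

P_in = √3·V·I·cosφ = 1.732 × 400 × 348 × 0.804 = 193840 W
P_out = η·P_in = 0.905 × 193840 = 175425 W
n = 723 rpm
ω = 2π×723/60 = 75.71 rad/s
τ = P_out/ω = 175425/75.71 = 2320 N·m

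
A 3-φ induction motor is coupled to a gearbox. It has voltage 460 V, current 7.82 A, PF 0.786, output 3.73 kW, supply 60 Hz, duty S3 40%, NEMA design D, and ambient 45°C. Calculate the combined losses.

1170 W

P_in = √3·V·I·cosφ = 1.732×460×7.82×0.786 = 4897 W
P_out = 3730 W
Losses = P_in − P_out = 4897 − 3730 = 1167 W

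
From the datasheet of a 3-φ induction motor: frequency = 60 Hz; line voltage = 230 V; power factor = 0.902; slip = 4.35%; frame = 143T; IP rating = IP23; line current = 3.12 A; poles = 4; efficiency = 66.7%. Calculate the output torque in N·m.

P_in = √3·V·I·cosφ = 1.732 × 230 × 3.12 × 0.902 = 1121 W
P_out = η·P_in = 0.667 × 1121 = 748 W
n_s = 120×60/4 = 1800 rpm; n = 1800×(1−0.0435) = 1722 rpm
ω = 2π×1722/60 = 180.3 rad/s
τ = P_out/ω = 748/180.3 = 4.15 N·m

4.15 N·m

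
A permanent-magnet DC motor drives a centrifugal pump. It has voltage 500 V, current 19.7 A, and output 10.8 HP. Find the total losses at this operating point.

P_in = V·I = 500×19.7 = 9850 W
P_out = 10.8×746 = 8057 W
Losses = P_in − P_out = 9850 − 8057 = 1793 W

1790 W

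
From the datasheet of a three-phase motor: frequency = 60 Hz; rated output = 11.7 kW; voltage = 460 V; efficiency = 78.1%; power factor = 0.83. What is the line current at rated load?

22.7 A

P_out = 11.7 kW = 11700 W
P_in = P_out / η = 11700 / 0.781 = 14981 W
I_L = P_in / (√3·V_L·cosφ) = 14981 / (1.732 × 460 × 0.83) = 22.7 A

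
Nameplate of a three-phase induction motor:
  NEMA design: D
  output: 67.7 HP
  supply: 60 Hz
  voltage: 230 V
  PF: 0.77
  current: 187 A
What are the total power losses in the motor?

6860 W

P_in = √3·V·I·cosφ = 1.732×230×187×0.77 = 57360 W
P_out = 67.7×746 = 50504 W
Losses = P_in − P_out = 57360 − 50504 = 6856 W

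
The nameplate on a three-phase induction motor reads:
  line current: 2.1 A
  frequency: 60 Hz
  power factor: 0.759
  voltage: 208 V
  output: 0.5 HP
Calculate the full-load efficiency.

65.0 %

P_out = 0.5 × 746 = 373 W
P_in = √3·V_L·I_L·cosφ = 1.732 × 208 × 2.1 × 0.759 = 574 W
η = P_out / P_in = 373 / 574 = 0.650 = 65.0%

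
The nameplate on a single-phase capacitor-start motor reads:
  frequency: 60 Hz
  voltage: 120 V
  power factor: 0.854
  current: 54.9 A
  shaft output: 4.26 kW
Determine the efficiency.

75.7 %

P_out = 4.26 kW = 4260 W
P_in = V·I·cosφ = 120 × 54.9 × 0.854 = 5626 W
η = P_out / P_in = 4260 / 5626 = 0.757 = 75.7%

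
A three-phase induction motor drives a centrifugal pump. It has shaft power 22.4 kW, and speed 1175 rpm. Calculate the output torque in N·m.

182 N·m

ω = 2π × 1175/60 = 123 rad/s
τ = P/ω = 22400/123 = 182 N·m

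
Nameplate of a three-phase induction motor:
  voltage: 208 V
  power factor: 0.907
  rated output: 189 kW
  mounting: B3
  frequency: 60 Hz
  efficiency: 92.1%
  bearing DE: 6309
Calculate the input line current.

P_out = 189 kW = 189000 W
P_in = P_out / η = 189000 / 0.921 = 205212 W
I_L = P_in / (√3·V_L·cosφ) = 205212 / (1.732 × 208 × 0.907) = 628 A

628 A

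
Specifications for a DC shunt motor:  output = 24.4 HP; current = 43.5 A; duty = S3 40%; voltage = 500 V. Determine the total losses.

P_in = V·I = 500×43.5 = 21750 W
P_out = 24.4×746 = 18202 W
Losses = P_in − P_out = 21750 − 18202 = 3548 W

3550 W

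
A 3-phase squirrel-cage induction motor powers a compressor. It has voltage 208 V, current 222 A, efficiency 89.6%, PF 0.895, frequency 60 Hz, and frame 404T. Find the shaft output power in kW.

P_in = √3·V·I·cosφ = 1.732 × 208 × 222 × 0.895 = 71579 W
P_out = η·P_in = 0.896 × 71579 = 64135 W

64.1 kW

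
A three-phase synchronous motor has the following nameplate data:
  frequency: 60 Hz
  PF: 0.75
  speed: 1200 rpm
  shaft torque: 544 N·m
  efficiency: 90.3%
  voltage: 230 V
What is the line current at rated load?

ω = 2π×1200/60 = 125.7 rad/s; P_out = τω = 544 × 125.7 = 68381 W
P_in = P_out / η = 68381 / 0.903 = 75726 W
I_L = P_in / (√3·V_L·cosφ) = 75726 / (1.732 × 230 × 0.75) = 253 A

253 A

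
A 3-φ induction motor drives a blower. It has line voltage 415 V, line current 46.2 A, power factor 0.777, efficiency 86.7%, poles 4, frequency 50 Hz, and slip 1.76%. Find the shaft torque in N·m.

145 N·m

P_in = √3·V·I·cosφ = 1.732 × 415 × 46.2 × 0.777 = 25802 W
P_out = η·P_in = 0.867 × 25802 = 22370 W
n_s = 120×50/4 = 1500 rpm; n = 1500×(1−0.0176) = 1474 rpm
ω = 2π×1474/60 = 154.4 rad/s
τ = P_out/ω = 22370/154.4 = 145 N·m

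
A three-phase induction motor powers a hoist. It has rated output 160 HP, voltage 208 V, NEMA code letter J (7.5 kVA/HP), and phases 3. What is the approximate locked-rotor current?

3330 A

S_LR = 7.5 × 160 = 1200 kVA
I_LR = S_LR/(√3·V_L) = 1200000/(1.732×208) = 3330 A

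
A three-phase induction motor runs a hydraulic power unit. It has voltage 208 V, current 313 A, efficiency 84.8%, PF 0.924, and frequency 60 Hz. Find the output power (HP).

P_in = √3·V·I·cosφ = 1.732 × 208 × 313 × 0.924 = 104190 W
P_out = η·P_in = 0.848 × 104190 = 88353 W
= 88353/746 = 118 HP

118 HP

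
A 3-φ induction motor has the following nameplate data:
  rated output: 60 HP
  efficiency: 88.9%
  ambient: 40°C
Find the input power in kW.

50.3 kW

P_out = 60 × 746 = 44760 W
P_in = P_out/η = 44760/0.889 = 50349 W = 50.3 kW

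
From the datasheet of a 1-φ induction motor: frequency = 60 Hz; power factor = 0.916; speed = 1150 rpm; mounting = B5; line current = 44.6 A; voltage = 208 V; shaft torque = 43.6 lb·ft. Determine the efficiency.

τ = 43.6 lb·ft × 1.356 = 59.12 N·m
ω = 2π × 1150/60 = 120.4 rad/s; P_out = τω = 59.12 × 120.4 = 7118 W
P_in = V·I·cosφ = 208 × 44.6 × 0.916 = 8498 W
η = P_out / P_in = 7118 / 8498 = 0.838 = 83.8%

83.8 %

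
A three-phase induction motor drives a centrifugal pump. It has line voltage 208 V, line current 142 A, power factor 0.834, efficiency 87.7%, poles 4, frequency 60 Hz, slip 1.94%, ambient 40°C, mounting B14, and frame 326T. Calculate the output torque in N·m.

P_in = √3·V·I·cosφ = 1.732 × 208 × 142 × 0.834 = 42664 W
P_out = η·P_in = 0.877 × 42664 = 37416 W
n_s = 120×60/4 = 1800 rpm; n = 1800×(1−0.0194) = 1765 rpm
ω = 2π×1765/60 = 184.8 rad/s
τ = P_out/ω = 37416/184.8 = 202 N·m

202 N·m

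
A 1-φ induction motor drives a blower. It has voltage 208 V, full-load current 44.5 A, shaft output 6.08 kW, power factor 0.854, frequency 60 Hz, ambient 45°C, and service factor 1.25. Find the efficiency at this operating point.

76.9 %

P_out = 6.08 kW = 6080 W
P_in = V·I·cosφ = 208 × 44.5 × 0.854 = 7905 W
η = P_out / P_in = 6080 / 7905 = 0.769 = 76.9%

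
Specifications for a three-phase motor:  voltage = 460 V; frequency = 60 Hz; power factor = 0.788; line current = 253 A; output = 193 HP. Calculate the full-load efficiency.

P_out = 193 × 746 = 143978 W
P_in = √3·V_L·I_L·cosφ = 1.732 × 460 × 253 × 0.788 = 158837 W
η = P_out / P_in = 143978 / 158837 = 0.906 = 90.6%

90.6 %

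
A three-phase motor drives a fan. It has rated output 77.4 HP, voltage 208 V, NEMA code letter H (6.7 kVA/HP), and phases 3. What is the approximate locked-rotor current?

S_LR = 6.7 × 77.4 = 518.58 kVA
I_LR = S_LR/(√3·V_L) = 518580/(1.732×208) = 1440 A

1440 A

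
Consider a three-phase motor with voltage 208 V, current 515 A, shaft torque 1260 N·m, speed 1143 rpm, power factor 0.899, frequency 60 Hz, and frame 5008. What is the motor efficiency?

ω = 2π × 1143/60 = 119.7 rad/s; P_out = τω = 1260 × 119.7 = 150822 W
P_in = √3·V_L·I_L·cosφ = 1.732 × 208 × 515 × 0.899 = 166793 W
η = P_out / P_in = 150822 / 166793 = 0.904 = 90.4%

90.4 %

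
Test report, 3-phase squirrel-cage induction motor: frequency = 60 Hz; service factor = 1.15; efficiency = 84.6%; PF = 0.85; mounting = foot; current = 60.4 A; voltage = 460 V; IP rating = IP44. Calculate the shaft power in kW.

P_in = √3·V·I·cosφ = 1.732 × 460 × 60.4 × 0.85 = 40904 W
P_out = η·P_in = 0.846 × 40904 = 34605 W

34.6 kW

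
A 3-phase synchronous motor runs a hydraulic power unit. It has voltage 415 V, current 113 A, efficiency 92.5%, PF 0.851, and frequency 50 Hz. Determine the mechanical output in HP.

P_in = √3·V·I·cosφ = 1.732 × 415 × 113 × 0.851 = 69120 W
P_out = η·P_in = 0.925 × 69120 = 63936 W
= 63936/746 = 85.7 HP

85.7 HP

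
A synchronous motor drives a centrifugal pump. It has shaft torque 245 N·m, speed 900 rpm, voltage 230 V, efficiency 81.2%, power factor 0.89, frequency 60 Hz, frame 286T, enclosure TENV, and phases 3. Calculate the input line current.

ω = 2π×900/60 = 94.25 rad/s; P_out = τω = 245 × 94.25 = 23091 W
P_in = P_out / η = 23091 / 0.812 = 28437 W
I_L = P_in / (√3·V_L·cosφ) = 28437 / (1.732 × 230 × 0.89) = 80.2 A

80.2 A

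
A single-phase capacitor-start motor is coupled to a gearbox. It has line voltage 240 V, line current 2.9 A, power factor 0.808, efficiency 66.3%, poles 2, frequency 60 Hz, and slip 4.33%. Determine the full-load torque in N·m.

1.03 N·m

P_in = V·I·cosφ = 240 × 2.9 × 0.808 = 562 W
P_out = η·P_in = 0.663 × 562 = 373 W
n_s = 120×60/2 = 3600 rpm; n = 3600×(1−0.0433) = 3444 rpm
ω = 2π×3444/60 = 360.7 rad/s
τ = P_out/ω = 373/360.7 = 1.03 N·m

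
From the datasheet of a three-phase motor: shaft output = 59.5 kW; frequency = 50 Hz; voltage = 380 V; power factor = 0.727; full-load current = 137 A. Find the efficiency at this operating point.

90.8 %

P_out = 59.5 kW = 59500 W
P_in = √3·V_L·I_L·cosφ = 1.732 × 380 × 137 × 0.727 = 65552 W
η = P_out / P_in = 59500 / 65552 = 0.908 = 90.8%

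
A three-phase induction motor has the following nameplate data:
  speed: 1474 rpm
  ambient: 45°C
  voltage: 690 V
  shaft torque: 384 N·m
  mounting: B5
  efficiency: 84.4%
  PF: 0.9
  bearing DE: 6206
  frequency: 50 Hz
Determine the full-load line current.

ω = 2π×1474/60 = 154.4 rad/s; P_out = τω = 384 × 154.4 = 59290 W
P_in = P_out / η = 59290 / 0.844 = 70249 W
I_L = P_in / (√3·V_L·cosφ) = 70249 / (1.732 × 690 × 0.9) = 65.3 A

65.3 A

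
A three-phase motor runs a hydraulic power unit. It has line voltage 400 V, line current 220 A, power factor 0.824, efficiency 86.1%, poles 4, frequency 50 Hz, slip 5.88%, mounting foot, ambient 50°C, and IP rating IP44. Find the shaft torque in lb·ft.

P_in = √3·V·I·cosφ = 1.732 × 400 × 220 × 0.824 = 125591 W
P_out = η·P_in = 0.861 × 125591 = 108134 W
n_s = 120×50/4 = 1500 rpm; n = 1500×(1−0.0588) = 1412 rpm
ω = 2π×1412/60 = 147.9 rad/s
τ = P_out/ω = 108134/147.9 = 731.1 N·m
In lb·ft: 731.1/1.356 = 539 lb·ft

539 lb·ft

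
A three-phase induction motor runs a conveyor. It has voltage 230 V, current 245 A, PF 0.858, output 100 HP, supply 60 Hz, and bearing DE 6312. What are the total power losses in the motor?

P_in = √3·V·I·cosφ = 1.732×230×245×0.858 = 83739 W
P_out = 100×746 = 74600 W
Losses = P_in − P_out = 83739 − 74600 = 9139 W

9.14 kW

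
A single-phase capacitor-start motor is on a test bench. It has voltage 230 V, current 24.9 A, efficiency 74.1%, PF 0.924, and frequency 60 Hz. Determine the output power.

3.92 kW

P_in = V·I·cosφ = 230 × 24.9 × 0.924 = 5292 W
P_out = η·P_in = 0.741 × 5292 = 3921 W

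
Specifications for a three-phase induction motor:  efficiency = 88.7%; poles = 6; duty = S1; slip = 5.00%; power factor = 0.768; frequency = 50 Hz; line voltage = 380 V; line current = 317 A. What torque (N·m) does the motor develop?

1430 N·m

P_in = √3·V·I·cosφ = 1.732 × 380 × 317 × 0.768 = 160233 W
P_out = η·P_in = 0.887 × 160233 = 142127 W
n_s = 120×50/6 = 1000 rpm; n = 1000×(1−0.05) = 950 rpm
ω = 2π×950/60 = 99.48 rad/s
τ = P_out/ω = 142127/99.48 = 1430 N·m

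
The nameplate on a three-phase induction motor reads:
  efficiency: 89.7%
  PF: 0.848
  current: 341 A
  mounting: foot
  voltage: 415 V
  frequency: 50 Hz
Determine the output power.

P_in = √3·V·I·cosφ = 1.732 × 415 × 341 × 0.848 = 207848 W
P_out = η·P_in = 0.897 × 207848 = 186440 W

186 kW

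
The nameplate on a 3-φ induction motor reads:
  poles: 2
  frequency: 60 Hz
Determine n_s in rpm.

n_s = 120f/p = 120×60/2 = 3600 rpm

3600 rpm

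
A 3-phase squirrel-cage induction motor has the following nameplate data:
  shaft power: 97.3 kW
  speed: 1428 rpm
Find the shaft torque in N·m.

ω = 2π × 1428/60 = 149.5 rad/s
τ = P/ω = 97300/149.5 = 651 N·m

651 N·m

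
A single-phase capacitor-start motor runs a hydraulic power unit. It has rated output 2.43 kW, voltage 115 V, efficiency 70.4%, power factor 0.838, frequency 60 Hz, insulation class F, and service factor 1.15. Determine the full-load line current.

35.8 A

P_out = 2.43 kW = 2430 W
P_in = P_out / η = 2430 / 0.704 = 3452 W
I = P_in / (V·cosφ) = 3452 / (115 × 0.838) = 35.8 A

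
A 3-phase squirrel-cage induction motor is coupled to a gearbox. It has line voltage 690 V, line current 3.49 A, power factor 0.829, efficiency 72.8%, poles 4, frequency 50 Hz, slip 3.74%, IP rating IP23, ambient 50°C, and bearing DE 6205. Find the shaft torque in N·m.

P_in = √3·V·I·cosφ = 1.732 × 690 × 3.49 × 0.829 = 3458 W
P_out = η·P_in = 0.728 × 3458 = 2517 W
n_s = 120×50/4 = 1500 rpm; n = 1500×(1−0.0374) = 1444 rpm
ω = 2π×1444/60 = 151.2 rad/s
τ = P_out/ω = 2517/151.2 = 16.6 N·m

16.6 N·m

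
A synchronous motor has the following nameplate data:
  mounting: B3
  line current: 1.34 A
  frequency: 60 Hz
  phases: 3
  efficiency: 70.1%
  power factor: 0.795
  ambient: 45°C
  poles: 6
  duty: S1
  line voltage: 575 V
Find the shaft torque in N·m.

P_in = √3·V·I·cosφ = 1.732 × 575 × 1.34 × 0.795 = 1061 W
P_out = η·P_in = 0.701 × 1061 = 744 W
n = n_s = 120×60/6 = 1200 rpm (synchronous)
ω = 2π×1200/60 = 125.7 rad/s
τ = P_out/ω = 744/125.7 = 5.92 N·m

5.92 N·m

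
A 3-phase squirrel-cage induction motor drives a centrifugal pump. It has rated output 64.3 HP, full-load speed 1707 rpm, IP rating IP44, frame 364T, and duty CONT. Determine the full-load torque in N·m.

268 N·m

P_out = 64.3 × 746 = 47968 W
ω = 2π × 1707/60 = 178.8 rad/s
τ = P_out/ω = 47968/178.8 = 268 N·m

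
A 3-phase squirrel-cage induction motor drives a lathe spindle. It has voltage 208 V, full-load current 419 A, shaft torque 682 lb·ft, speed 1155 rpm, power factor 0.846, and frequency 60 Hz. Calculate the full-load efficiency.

87.6 %

τ = 682 lb·ft × 1.356 = 924.8 N·m
ω = 2π × 1155/60 = 121 rad/s; P_out = τω = 924.8 × 121 = 111901 W
P_in = √3·V_L·I_L·cosφ = 1.732 × 208 × 419 × 0.846 = 127701 W
η = P_out / P_in = 111901 / 127701 = 0.876 = 87.6%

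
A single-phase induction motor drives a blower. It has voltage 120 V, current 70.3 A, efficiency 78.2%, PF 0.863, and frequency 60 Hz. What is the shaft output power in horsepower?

7.63 HP

P_in = V·I·cosφ = 120 × 70.3 × 0.863 = 7280 W
P_out = η·P_in = 0.782 × 7280 = 5693 W
= 5693/746 = 7.63 HP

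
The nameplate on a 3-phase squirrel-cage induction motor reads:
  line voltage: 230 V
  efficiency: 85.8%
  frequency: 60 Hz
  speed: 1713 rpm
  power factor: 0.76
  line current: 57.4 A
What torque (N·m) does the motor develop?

P_in = √3·V·I·cosφ = 1.732 × 230 × 57.4 × 0.76 = 17378 W
P_out = η·P_in = 0.858 × 17378 = 14910 W
n = 1713 rpm
ω = 2π×1713/60 = 179.4 rad/s
τ = P_out/ω = 14910/179.4 = 83.1 N·m

83.1 N·m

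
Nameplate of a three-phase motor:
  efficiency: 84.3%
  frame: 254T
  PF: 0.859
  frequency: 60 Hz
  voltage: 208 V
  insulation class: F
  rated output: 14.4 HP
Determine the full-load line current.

41.2 A

P_out = 14.4 × 746 = 10742 W
P_in = P_out / η = 10742 / 0.843 = 12743 W
I_L = P_in / (√3·V_L·cosφ) = 12743 / (1.732 × 208 × 0.859) = 41.2 A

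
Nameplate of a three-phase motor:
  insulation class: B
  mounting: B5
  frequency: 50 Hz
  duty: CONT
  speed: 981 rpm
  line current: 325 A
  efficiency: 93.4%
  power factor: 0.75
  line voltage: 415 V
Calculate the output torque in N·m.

1590 N·m

P_in = √3·V·I·cosφ = 1.732 × 415 × 325 × 0.75 = 175203 W
P_out = η·P_in = 0.934 × 175203 = 163640 W
n = 981 rpm
ω = 2π×981/60 = 102.7 rad/s
τ = P_out/ω = 163640/102.7 = 1590 N·m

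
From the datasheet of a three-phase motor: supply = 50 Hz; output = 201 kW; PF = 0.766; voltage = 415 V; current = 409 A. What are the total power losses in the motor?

24200 W

P_in = √3·V·I·cosφ = 1.732×415×409×0.766 = 225189 W
P_out = 201000 W
Losses = P_in − P_out = 225189 − 201000 = 24189 W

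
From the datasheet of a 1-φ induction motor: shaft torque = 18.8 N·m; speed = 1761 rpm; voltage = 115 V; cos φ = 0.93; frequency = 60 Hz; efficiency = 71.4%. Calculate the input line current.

ω = 2π×1761/60 = 184.4 rad/s; P_out = τω = 18.8 × 184.4 = 3467 W
P_in = P_out / η = 3467 / 0.714 = 4856 W
I = P_in / (V·cosφ) = 4856 / (115 × 0.93) = 45.4 A

45.4 A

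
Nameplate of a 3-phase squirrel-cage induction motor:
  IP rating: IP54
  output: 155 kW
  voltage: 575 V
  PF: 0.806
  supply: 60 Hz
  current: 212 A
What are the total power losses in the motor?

15.2 kW

P_in = √3·V·I·cosφ = 1.732×575×212×0.806 = 170171 W
P_out = 155000 W
Losses = P_in − P_out = 170171 − 155000 = 15171 W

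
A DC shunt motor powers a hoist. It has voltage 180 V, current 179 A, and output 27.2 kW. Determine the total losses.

P_in = V·I = 180×179 = 32220 W
P_out = 27200 W
Losses = P_in − P_out = 32220 − 27200 = 5020 W

5020 W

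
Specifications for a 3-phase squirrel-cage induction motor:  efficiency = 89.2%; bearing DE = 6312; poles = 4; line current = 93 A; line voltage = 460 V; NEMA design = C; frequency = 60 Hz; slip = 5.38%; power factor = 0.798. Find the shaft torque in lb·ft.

218 lb·ft

P_in = √3·V·I·cosφ = 1.732 × 460 × 93 × 0.798 = 59128 W
P_out = η·P_in = 0.892 × 59128 = 52742 W
n_s = 120×60/4 = 1800 rpm; n = 1800×(1−0.0538) = 1703 rpm
ω = 2π×1703/60 = 178.3 rad/s
τ = P_out/ω = 52742/178.3 = 295.8 N·m
In lb·ft: 295.8/1.356 = 218 lb·ft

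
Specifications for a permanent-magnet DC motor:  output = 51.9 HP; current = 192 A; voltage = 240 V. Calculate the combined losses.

7.36 kW

P_in = V·I = 240×192 = 46080 W
P_out = 51.9×746 = 38717 W
Losses = P_in − P_out = 46080 − 38717 = 7363 W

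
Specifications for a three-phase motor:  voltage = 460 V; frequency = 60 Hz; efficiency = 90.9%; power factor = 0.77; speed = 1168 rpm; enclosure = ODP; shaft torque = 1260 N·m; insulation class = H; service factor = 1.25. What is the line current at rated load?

ω = 2π×1168/60 = 122.3 rad/s; P_out = τω = 1260 × 122.3 = 154098 W
P_in = P_out / η = 154098 / 0.909 = 169525 W
I_L = P_in / (√3·V_L·cosφ) = 169525 / (1.732 × 460 × 0.77) = 276 A

276 A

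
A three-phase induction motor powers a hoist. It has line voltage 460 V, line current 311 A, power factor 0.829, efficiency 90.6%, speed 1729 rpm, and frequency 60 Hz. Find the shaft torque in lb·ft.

P_in = √3·V·I·cosφ = 1.732 × 460 × 311 × 0.829 = 205410 W
P_out = η·P_in = 0.906 × 205410 = 186101 W
n = 1729 rpm
ω = 2π×1729/60 = 181.1 rad/s
τ = P_out/ω = 186101/181.1 = 1028 N·m
In lb·ft: 1028/1.356 = 758 lb·ft

758 lb·ft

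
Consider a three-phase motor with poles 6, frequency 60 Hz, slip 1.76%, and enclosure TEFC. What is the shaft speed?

1179 rpm

n_s = 120f/p = 120×60/6 = 1200 rpm
n = n_s(1 − s) = 1200 × (1 − 0.0176) = 1179 rpm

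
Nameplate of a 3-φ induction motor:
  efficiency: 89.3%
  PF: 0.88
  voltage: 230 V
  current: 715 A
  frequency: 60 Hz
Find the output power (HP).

P_in = √3·V·I·cosφ = 1.732 × 230 × 715 × 0.88 = 250648 W
P_out = η·P_in = 0.893 × 250648 = 223829 W
= 223829/746 = 300 HP

300 HP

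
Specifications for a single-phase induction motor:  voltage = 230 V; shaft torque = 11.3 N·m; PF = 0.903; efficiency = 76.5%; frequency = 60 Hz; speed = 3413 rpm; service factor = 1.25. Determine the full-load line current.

ω = 2π×3413/60 = 357.4 rad/s; P_out = τω = 11.3 × 357.4 = 4039 W
P_in = P_out / η = 4039 / 0.765 = 5280 W
I = P_in / (V·cosφ) = 5280 / (230 × 0.903) = 25.4 A

25.4 A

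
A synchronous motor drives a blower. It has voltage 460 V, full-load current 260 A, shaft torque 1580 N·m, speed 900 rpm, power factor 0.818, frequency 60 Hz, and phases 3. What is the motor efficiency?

ω = 2π × 900/60 = 94.25 rad/s; P_out = τω = 1580 × 94.25 = 148915 W
P_in = √3·V_L·I_L·cosφ = 1.732 × 460 × 260 × 0.818 = 169446 W
η = P_out / P_in = 148915 / 169446 = 0.879 = 87.9%

87.9 %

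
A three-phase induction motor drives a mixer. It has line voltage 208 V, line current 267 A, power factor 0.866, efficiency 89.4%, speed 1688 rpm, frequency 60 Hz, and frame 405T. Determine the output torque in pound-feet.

311 lb·ft

P_in = √3·V·I·cosφ = 1.732 × 208 × 267 × 0.866 = 83299 W
P_out = η·P_in = 0.894 × 83299 = 74469 W
n = 1688 rpm
ω = 2π×1688/60 = 176.8 rad/s
τ = P_out/ω = 74469/176.8 = 421.2 N·m
In lb·ft: 421.2/1.356 = 311 lb·ft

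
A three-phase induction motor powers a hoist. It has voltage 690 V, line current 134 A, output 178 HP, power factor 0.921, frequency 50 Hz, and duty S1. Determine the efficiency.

90.0 %

P_out = 178 × 746 = 132788 W
P_in = √3·V_L·I_L·cosφ = 1.732 × 690 × 134 × 0.921 = 147490 W
η = P_out / P_in = 132788 / 147490 = 0.900 = 90.0%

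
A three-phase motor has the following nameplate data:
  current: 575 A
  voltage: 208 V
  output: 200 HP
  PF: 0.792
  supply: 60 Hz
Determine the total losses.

P_in = √3·V·I·cosφ = 1.732×208×575×0.792 = 164061 W
P_out = 200×746 = 149200 W
Losses = P_in − P_out = 164061 − 149200 = 14861 W

14900 W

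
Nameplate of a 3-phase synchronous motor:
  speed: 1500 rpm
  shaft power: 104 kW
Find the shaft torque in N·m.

662 N·m

ω = 2π × 1500/60 = 157.1 rad/s
τ = P/ω = 104000/157.1 = 662 N·m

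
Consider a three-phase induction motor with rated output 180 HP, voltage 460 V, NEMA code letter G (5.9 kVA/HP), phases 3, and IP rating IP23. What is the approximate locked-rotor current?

S_LR = 5.9 × 180 = 1062 kVA
I_LR = S_LR/(√3·V_L) = 1062000/(1.732×460) = 1330 A

1330 A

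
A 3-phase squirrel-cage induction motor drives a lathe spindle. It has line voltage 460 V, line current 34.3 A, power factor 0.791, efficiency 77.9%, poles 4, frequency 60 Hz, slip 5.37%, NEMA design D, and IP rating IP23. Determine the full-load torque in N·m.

94.4 N·m

P_in = √3·V·I·cosφ = 1.732 × 460 × 34.3 × 0.791 = 21616 W
P_out = η·P_in = 0.779 × 21616 = 16839 W
n_s = 120×60/4 = 1800 rpm; n = 1800×(1−0.0537) = 1703 rpm
ω = 2π×1703/60 = 178.3 rad/s
τ = P_out/ω = 16839/178.3 = 94.4 N·m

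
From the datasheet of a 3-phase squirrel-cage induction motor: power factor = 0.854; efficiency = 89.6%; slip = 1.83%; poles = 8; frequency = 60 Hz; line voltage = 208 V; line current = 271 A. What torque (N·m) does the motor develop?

807 N·m

P_in = √3·V·I·cosφ = 1.732 × 208 × 271 × 0.854 = 83375 W
P_out = η·P_in = 0.896 × 83375 = 74704 W
n_s = 120×60/8 = 900 rpm; n = 900×(1−0.0183) = 884 rpm
ω = 2π×884/60 = 92.57 rad/s
τ = P_out/ω = 74704/92.57 = 807 N·m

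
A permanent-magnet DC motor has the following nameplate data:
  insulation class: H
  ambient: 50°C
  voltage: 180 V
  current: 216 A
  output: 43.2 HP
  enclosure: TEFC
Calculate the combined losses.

P_in = V·I = 180×216 = 38880 W
P_out = 43.2×746 = 32227 W
Losses = P_in − P_out = 38880 − 32227 = 6653 W

6.65 kW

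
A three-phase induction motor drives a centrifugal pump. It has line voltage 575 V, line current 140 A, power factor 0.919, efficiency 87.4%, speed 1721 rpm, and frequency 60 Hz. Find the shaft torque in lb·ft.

P_in = √3·V·I·cosφ = 1.732 × 575 × 140 × 0.919 = 128132 W
P_out = η·P_in = 0.874 × 128132 = 111987 W
n = 1721 rpm
ω = 2π×1721/60 = 180.2 rad/s
τ = P_out/ω = 111987/180.2 = 621.5 N·m
In lb·ft: 621.5/1.356 = 458 lb·ft

458 lb·ft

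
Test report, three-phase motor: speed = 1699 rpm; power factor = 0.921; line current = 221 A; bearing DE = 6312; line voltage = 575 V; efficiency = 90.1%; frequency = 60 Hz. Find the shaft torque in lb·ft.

P_in = √3·V·I·cosφ = 1.732 × 575 × 221 × 0.921 = 202706 W
P_out = η·P_in = 0.901 × 202706 = 182638 W
n = 1699 rpm
ω = 2π×1699/60 = 177.9 rad/s
τ = P_out/ω = 182638/177.9 = 1027 N·m
In lb·ft: 1027/1.356 = 757 lb·ft

757 lb·ft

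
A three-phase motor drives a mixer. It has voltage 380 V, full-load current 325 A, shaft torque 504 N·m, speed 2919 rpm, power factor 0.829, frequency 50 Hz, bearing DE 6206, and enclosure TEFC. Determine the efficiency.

ω = 2π × 2919/60 = 305.7 rad/s; P_out = τω = 504 × 305.7 = 154073 W
P_in = √3·V_L·I_L·cosφ = 1.732 × 380 × 325 × 0.829 = 177325 W
η = P_out / P_in = 154073 / 177325 = 0.869 = 86.9%

86.9 %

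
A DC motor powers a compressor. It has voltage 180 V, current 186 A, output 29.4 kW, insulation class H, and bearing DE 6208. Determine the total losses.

4.08 kW

P_in = V·I = 180×186 = 33480 W
P_out = 29400 W
Losses = P_in − P_out = 33480 − 29400 = 4080 W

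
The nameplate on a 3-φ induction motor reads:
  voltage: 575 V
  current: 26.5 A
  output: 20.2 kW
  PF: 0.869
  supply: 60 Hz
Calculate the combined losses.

2.73 kW

P_in = √3·V·I·cosφ = 1.732×575×26.5×0.869 = 22934 W
P_out = 20200 W
Losses = P_in − P_out = 22934 − 20200 = 2734 W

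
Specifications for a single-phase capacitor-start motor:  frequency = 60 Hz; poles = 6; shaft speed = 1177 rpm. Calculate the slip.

n_s = 120f/p = 120×60/6 = 1200 rpm
s = (n_s − n)/n_s = (1200 − 1177)/1200 = 0.0192

1.92 %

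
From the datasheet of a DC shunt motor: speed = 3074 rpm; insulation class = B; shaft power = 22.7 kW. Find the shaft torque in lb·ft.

52 lb·ft

ω = 2π × 3074/60 = 321.9 rad/s
τ = P/ω = 22700/321.9 = 70.52 N·m
In lb·ft: 70.52/1.356 = 52 lb·ft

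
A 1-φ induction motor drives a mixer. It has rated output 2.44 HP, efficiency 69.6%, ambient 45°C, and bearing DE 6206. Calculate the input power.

P_out = 2.44 × 746 = 1820 W
P_in = P_out/η = 1820/0.696 = 2615 W = 2.62 kW

2.62 kW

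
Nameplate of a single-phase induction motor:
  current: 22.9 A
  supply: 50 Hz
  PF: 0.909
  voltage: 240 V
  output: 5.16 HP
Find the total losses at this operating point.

P_in = V·I·cosφ = 240×22.9×0.909 = 4996 W
P_out = 5.16×746 = 3849 W
Losses = P_in − P_out = 4996 − 3849 = 1147 W

1.15 kW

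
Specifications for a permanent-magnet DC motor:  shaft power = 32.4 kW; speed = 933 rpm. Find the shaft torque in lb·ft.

ω = 2π × 933/60 = 97.7 rad/s
τ = P/ω = 32400/97.7 = 331.6 N·m
In lb·ft: 331.6/1.356 = 245 lb·ft

245 lb·ft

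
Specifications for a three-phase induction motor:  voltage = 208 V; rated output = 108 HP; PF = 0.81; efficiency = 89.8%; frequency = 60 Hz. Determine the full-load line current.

P_out = 108 × 746 = 80568 W
P_in = P_out / η = 80568 / 0.898 = 89719 W
I_L = P_in / (√3·V_L·cosφ) = 89719 / (1.732 × 208 × 0.81) = 307 A

307 A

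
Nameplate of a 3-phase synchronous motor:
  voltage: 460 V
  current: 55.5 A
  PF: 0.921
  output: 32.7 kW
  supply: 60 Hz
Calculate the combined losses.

P_in = √3·V·I·cosφ = 1.732×460×55.5×0.921 = 40725 W
P_out = 32700 W
Losses = P_in − P_out = 40725 − 32700 = 8025 W

8030 W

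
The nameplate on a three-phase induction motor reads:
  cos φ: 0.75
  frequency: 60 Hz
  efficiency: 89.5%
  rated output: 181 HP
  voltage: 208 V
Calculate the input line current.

P_out = 181 × 746 = 135026 W
P_in = P_out / η = 135026 / 0.895 = 150867 W
I_L = P_in / (√3·V_L·cosφ) = 150867 / (1.732 × 208 × 0.75) = 558 A

558 A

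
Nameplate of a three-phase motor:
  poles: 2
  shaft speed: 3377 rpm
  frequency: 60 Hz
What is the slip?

6.19 %

n_s = 120f/p = 120×60/2 = 3600 rpm
s = (n_s − n)/n_s = (3600 − 3377)/3600 = 0.0619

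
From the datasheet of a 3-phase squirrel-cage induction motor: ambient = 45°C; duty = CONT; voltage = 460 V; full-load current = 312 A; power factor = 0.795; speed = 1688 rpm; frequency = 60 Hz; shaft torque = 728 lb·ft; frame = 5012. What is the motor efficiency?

τ = 728 lb·ft × 1.356 = 987.2 N·m
ω = 2π × 1688/60 = 176.8 rad/s; P_out = τω = 987.2 × 176.8 = 174537 W
P_in = √3·V_L·I_L·cosφ = 1.732 × 460 × 312 × 0.795 = 197618 W
η = P_out / P_in = 174537 / 197618 = 0.883 = 88.3%

88.3 %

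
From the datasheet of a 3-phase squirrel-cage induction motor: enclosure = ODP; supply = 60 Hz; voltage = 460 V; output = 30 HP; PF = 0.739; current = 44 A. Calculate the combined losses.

P_in = √3·V·I·cosφ = 1.732×460×44×0.739 = 25906 W
P_out = 30×746 = 22380 W
Losses = P_in − P_out = 25906 − 22380 = 3526 W

3530 W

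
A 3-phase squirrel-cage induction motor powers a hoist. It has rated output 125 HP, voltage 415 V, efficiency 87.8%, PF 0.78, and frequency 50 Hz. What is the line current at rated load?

189 A

P_out = 125 × 746 = 93250 W
P_in = P_out / η = 93250 / 0.878 = 106207 W
I_L = P_in / (√3·V_L·cosφ) = 106207 / (1.732 × 415 × 0.78) = 189 A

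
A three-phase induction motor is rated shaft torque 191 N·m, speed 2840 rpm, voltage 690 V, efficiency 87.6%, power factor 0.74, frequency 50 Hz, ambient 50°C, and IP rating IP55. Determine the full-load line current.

ω = 2π×2840/60 = 297.4 rad/s; P_out = τω = 191 × 297.4 = 56803 W
P_in = P_out / η = 56803 / 0.876 = 64844 W
I_L = P_in / (√3·V_L·cosφ) = 64844 / (1.732 × 690 × 0.74) = 73.3 A

73.3 A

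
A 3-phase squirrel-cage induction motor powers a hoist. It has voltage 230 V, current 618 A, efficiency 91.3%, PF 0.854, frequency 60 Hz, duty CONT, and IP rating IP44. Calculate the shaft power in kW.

P_in = √3·V·I·cosφ = 1.732 × 230 × 618 × 0.854 = 210243 W
P_out = η·P_in = 0.913 × 210243 = 191952 W

192 kW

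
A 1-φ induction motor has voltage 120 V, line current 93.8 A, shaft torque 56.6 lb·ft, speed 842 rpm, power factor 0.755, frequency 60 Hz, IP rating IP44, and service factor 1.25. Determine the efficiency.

79.6 %

τ = 56.6 lb·ft × 1.356 = 76.75 N·m
ω = 2π × 842/60 = 88.17 rad/s; P_out = τω = 76.75 × 88.17 = 6767 W
P_in = V·I·cosφ = 120 × 93.8 × 0.755 = 8498 W
η = P_out / P_in = 6767 / 8498 = 0.796 = 79.6%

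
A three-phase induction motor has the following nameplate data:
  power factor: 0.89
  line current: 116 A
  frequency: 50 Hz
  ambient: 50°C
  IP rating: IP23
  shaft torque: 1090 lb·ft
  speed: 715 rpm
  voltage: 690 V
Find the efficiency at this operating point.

89.7 %

τ = 1090 lb·ft × 1.356 = 1478 N·m
ω = 2π × 715/60 = 74.87 rad/s; P_out = τω = 1478 × 74.87 = 110658 W
P_in = √3·V_L·I_L·cosφ = 1.732 × 690 × 116 × 0.89 = 123380 W
η = P_out / P_in = 110658 / 123380 = 0.897 = 89.7%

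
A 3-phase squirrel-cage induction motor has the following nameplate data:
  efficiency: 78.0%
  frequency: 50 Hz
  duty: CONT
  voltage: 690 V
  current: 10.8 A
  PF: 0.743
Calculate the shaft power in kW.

7.48 kW

P_in = √3·V·I·cosφ = 1.732 × 690 × 10.8 × 0.743 = 9590 W
P_out = η·P_in = 0.78 × 9590 = 7480 W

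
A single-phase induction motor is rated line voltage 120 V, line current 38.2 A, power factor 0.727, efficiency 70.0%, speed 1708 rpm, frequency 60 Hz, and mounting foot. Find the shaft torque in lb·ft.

9.62 lb·ft

P_in = V·I·cosφ = 120 × 38.2 × 0.727 = 3333 W
P_out = η·P_in = 0.7 × 3333 = 2333 W
n = 1708 rpm
ω = 2π×1708/60 = 178.9 rad/s
τ = P_out/ω = 2333/178.9 = 13.04 N·m
In lb·ft: 13.04/1.356 = 9.62 lb·ft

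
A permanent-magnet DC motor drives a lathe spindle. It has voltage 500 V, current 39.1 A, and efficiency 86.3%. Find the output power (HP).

22.6 HP

P_in = V·I = 500 × 39.1 = 19550 W
P_out = η·P_in = 0.863 × 19550 = 16872 W
= 16872/746 = 22.6 HP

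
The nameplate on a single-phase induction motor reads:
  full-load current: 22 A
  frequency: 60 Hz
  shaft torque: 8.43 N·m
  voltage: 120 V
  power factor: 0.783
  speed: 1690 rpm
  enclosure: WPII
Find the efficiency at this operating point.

72.2 %

ω = 2π × 1690/60 = 177 rad/s; P_out = τω = 8.43 × 177 = 1492 W
P_in = V·I·cosφ = 120 × 22 × 0.783 = 2067 W
η = P_out / P_in = 1492 / 2067 = 0.722 = 72.2%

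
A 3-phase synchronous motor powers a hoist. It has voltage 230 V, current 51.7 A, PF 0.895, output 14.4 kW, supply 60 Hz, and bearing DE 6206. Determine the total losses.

4.03 kW

P_in = √3·V·I·cosφ = 1.732×230×51.7×0.895 = 18433 W
P_out = 14400 W
Losses = P_in − P_out = 18433 − 14400 = 4033 W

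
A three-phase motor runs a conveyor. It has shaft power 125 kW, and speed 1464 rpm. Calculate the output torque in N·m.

ω = 2π × 1464/60 = 153.3 rad/s
τ = P/ω = 125000/153.3 = 815 N·m

815 N·m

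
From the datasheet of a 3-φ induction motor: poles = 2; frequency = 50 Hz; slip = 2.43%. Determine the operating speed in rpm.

n_s = 120f/p = 120×50/2 = 3000 rpm
n = n_s(1 − s) = 3000 × (1 − 0.0243) = 2927 rpm

2927 rpm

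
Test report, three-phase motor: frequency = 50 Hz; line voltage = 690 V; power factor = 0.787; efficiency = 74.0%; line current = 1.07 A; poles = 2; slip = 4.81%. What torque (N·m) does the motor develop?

2.49 N·m

P_in = √3·V·I·cosφ = 1.732 × 690 × 1.07 × 0.787 = 1006 W
P_out = η·P_in = 0.74 × 1006 = 744 W
n_s = 120×50/2 = 3000 rpm; n = 3000×(1−0.0481) = 2856 rpm
ω = 2π×2856/60 = 299.1 rad/s
τ = P_out/ω = 744/299.1 = 2.49 N·m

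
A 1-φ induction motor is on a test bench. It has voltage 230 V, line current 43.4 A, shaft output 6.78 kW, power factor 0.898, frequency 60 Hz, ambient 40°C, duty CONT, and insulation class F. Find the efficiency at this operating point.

75.6 %

P_out = 6.78 kW = 6780 W
P_in = V·I·cosφ = 230 × 43.4 × 0.898 = 8964 W
η = P_out / P_in = 6780 / 8964 = 0.756 = 75.6%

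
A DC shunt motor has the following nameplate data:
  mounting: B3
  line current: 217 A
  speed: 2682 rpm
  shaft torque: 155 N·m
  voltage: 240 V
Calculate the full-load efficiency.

83.6 %

ω = 2π × 2682/60 = 280.9 rad/s; P_out = τω = 155 × 280.9 = 43540 W
P_in = V·I = 240 × 217 = 52080 W
η = P_out / P_in = 43540 / 52080 = 0.836 = 83.6%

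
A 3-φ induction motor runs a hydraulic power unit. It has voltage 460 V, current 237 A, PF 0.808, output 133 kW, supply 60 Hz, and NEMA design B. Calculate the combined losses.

19600 W

P_in = √3·V·I·cosφ = 1.732×460×237×0.808 = 152569 W
P_out = 133000 W
Losses = P_in − P_out = 152569 − 133000 = 19569 W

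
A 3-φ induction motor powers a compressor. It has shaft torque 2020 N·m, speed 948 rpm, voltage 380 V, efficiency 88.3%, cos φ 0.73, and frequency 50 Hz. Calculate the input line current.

473 A

ω = 2π×948/60 = 99.27 rad/s; P_out = τω = 2020 × 99.27 = 200525 W
P_in = P_out / η = 200525 / 0.883 = 227095 W
I_L = P_in / (√3·V_L·cosφ) = 227095 / (1.732 × 380 × 0.73) = 473 A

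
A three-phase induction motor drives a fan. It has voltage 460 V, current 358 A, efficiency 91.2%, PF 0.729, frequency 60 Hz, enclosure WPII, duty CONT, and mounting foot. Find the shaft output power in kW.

190 kW

P_in = √3·V·I·cosφ = 1.732 × 460 × 358 × 0.729 = 207930 W
P_out = η·P_in = 0.912 × 207930 = 189632 W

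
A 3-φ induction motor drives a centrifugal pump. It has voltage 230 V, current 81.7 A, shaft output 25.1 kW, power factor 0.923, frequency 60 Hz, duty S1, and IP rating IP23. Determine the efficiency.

83.6 %

P_out = 25.1 kW = 25100 W
P_in = √3·V_L·I_L·cosφ = 1.732 × 230 × 81.7 × 0.923 = 30040 W
η = P_out / P_in = 25100 / 30040 = 0.836 = 83.6%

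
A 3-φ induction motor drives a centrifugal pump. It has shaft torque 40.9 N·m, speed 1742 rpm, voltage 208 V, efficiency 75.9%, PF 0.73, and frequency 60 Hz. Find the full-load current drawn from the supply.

ω = 2π×1742/60 = 182.4 rad/s; P_out = τω = 40.9 × 182.4 = 7460 W
P_in = P_out / η = 7460 / 0.759 = 9829 W
I_L = P_in / (√3·V_L·cosφ) = 9829 / (1.732 × 208 × 0.73) = 37.4 A

37.4 A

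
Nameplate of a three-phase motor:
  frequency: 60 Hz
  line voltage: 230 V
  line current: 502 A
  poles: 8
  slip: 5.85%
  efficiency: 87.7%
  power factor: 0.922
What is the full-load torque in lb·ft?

1340 lb·ft

P_in = √3·V·I·cosφ = 1.732 × 230 × 502 × 0.922 = 184379 W
P_out = η·P_in = 0.877 × 184379 = 161700 W
n_s = 120×60/8 = 900 rpm; n = 900×(1−0.0585) = 847 rpm
ω = 2π×847/60 = 88.7 rad/s
τ = P_out/ω = 161700/88.7 = 1823 N·m
In lb·ft: 1823/1.356 = 1340 lb·ft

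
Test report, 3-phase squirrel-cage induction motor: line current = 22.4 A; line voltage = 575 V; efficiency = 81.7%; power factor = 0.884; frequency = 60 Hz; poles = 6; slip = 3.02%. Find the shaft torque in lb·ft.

97.5 lb·ft

P_in = √3·V·I·cosφ = 1.732 × 575 × 22.4 × 0.884 = 19720 W
P_out = η·P_in = 0.817 × 19720 = 16111 W
n_s = 120×60/6 = 1200 rpm; n = 1200×(1−0.0302) = 1164 rpm
ω = 2π×1164/60 = 121.9 rad/s
τ = P_out/ω = 16111/121.9 = 132.2 N·m
In lb·ft: 132.2/1.356 = 97.5 lb·ft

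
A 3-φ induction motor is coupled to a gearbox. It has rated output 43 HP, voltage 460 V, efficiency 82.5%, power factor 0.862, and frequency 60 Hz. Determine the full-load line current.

56.6 A

P_out = 43 × 746 = 32078 W
P_in = P_out / η = 32078 / 0.825 = 38882 W
I_L = P_in / (√3·V_L·cosφ) = 38882 / (1.732 × 460 × 0.862) = 56.6 A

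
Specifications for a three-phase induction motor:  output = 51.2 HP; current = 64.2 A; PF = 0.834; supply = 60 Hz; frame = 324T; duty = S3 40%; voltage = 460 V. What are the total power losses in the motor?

P_in = √3·V·I·cosφ = 1.732×460×64.2×0.834 = 42659 W
P_out = 51.2×746 = 38195 W
Losses = P_in − P_out = 42659 − 38195 = 4464 W

4.46 kW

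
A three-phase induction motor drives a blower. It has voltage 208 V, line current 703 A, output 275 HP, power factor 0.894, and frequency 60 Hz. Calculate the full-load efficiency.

P_out = 275 × 746 = 205150 W
P_in = √3·V_L·I_L·cosφ = 1.732 × 208 × 703 × 0.894 = 226414 W
η = P_out / P_in = 205150 / 226414 = 0.906 = 90.6%

90.6 %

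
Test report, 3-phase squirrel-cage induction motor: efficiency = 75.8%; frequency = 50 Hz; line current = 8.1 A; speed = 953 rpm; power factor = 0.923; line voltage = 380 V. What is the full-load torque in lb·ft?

27.6 lb·ft

P_in = √3·V·I·cosφ = 1.732 × 380 × 8.1 × 0.923 = 4921 W
P_out = η·P_in = 0.758 × 4921 = 3730 W
n = 953 rpm
ω = 2π×953/60 = 99.8 rad/s
τ = P_out/ω = 3730/99.8 = 37.37 N·m
In lb·ft: 37.37/1.356 = 27.6 lb·ft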